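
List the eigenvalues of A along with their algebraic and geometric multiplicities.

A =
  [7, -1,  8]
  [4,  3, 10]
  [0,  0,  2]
λ = 2: alg = 1, geom = 1; λ = 5: alg = 2, geom = 1

Step 1 — factor the characteristic polynomial to read off the algebraic multiplicities:
  χ_A(x) = (x - 5)^2*(x - 2)

Step 2 — compute geometric multiplicities via the rank-nullity identity g(λ) = n − rank(A − λI):
  rank(A − (2)·I) = 2, so dim ker(A − (2)·I) = n − 2 = 1
  rank(A − (5)·I) = 2, so dim ker(A − (5)·I) = n − 2 = 1

Summary:
  λ = 2: algebraic multiplicity = 1, geometric multiplicity = 1
  λ = 5: algebraic multiplicity = 2, geometric multiplicity = 1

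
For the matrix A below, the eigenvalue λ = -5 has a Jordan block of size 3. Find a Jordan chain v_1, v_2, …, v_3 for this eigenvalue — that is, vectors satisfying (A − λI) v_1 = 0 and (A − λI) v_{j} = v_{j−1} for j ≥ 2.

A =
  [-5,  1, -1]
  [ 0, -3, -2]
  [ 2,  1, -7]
A Jordan chain for λ = -5 of length 3:
v_1 = (-2, -4, -4)ᵀ
v_2 = (0, 0, 2)ᵀ
v_3 = (1, 0, 0)ᵀ

Let N = A − (-5)·I. We want v_3 with N^3 v_3 = 0 but N^2 v_3 ≠ 0; then v_{j-1} := N · v_j for j = 3, …, 2.

Pick v_3 = (1, 0, 0)ᵀ.
Then v_2 = N · v_3 = (0, 0, 2)ᵀ.
Then v_1 = N · v_2 = (-2, -4, -4)ᵀ.

Sanity check: (A − (-5)·I) v_1 = (0, 0, 0)ᵀ = 0. ✓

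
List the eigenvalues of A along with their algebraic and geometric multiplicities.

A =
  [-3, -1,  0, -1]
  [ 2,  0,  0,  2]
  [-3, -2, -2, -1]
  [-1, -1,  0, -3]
λ = -2: alg = 4, geom = 2

Step 1 — factor the characteristic polynomial to read off the algebraic multiplicities:
  χ_A(x) = (x + 2)^4

Step 2 — compute geometric multiplicities via the rank-nullity identity g(λ) = n − rank(A − λI):
  rank(A − (-2)·I) = 2, so dim ker(A − (-2)·I) = n − 2 = 2

Summary:
  λ = -2: algebraic multiplicity = 4, geometric multiplicity = 2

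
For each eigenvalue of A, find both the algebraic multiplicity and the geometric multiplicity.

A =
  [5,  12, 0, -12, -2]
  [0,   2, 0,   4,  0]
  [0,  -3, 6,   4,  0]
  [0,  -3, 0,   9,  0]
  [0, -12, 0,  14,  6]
λ = 5: alg = 2, geom = 2; λ = 6: alg = 3, geom = 2

Step 1 — factor the characteristic polynomial to read off the algebraic multiplicities:
  χ_A(x) = (x - 6)^3*(x - 5)^2

Step 2 — compute geometric multiplicities via the rank-nullity identity g(λ) = n − rank(A − λI):
  rank(A − (5)·I) = 3, so dim ker(A − (5)·I) = n − 3 = 2
  rank(A − (6)·I) = 3, so dim ker(A − (6)·I) = n − 3 = 2

Summary:
  λ = 5: algebraic multiplicity = 2, geometric multiplicity = 2
  λ = 6: algebraic multiplicity = 3, geometric multiplicity = 2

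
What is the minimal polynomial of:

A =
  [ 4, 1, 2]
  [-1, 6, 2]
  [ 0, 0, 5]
x^2 - 10*x + 25

The characteristic polynomial is χ_A(x) = (x - 5)^3, so the eigenvalues are known. The minimal polynomial is
  m_A(x) = Π_λ (x − λ)^{k_λ}
where k_λ is the size of the *largest* Jordan block for λ (equivalently, the smallest k with (A − λI)^k v = 0 for every generalised eigenvector v of λ).

  λ = 5: largest Jordan block has size 2, contributing (x − 5)^2

So m_A(x) = (x - 5)^2 = x^2 - 10*x + 25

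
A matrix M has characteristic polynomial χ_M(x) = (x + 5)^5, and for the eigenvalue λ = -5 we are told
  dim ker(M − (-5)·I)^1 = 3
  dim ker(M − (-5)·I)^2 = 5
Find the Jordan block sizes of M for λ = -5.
Block sizes for λ = -5: [2, 2, 1]

From the dimensions of kernels of powers, the number of Jordan blocks of size at least j is d_j − d_{j−1} where d_j = dim ker(N^j) (with d_0 = 0). Computing the differences gives [3, 2].
The number of blocks of size exactly k is (#blocks of size ≥ k) − (#blocks of size ≥ k + 1), so the partition is: 1 block(s) of size 1, 2 block(s) of size 2.
In nonincreasing order the block sizes are [2, 2, 1].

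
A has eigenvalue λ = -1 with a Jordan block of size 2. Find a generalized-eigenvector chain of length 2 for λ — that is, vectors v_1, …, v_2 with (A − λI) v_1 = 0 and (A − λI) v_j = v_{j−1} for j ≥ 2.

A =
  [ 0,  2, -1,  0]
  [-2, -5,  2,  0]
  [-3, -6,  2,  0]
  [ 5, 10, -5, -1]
A Jordan chain for λ = -1 of length 2:
v_1 = (1, -2, -3, 5)ᵀ
v_2 = (1, 0, 0, 0)ᵀ

Let N = A − (-1)·I. We want v_2 with N^2 v_2 = 0 but N^1 v_2 ≠ 0; then v_{j-1} := N · v_j for j = 2, …, 2.

Pick v_2 = (1, 0, 0, 0)ᵀ.
Then v_1 = N · v_2 = (1, -2, -3, 5)ᵀ.

Sanity check: (A − (-1)·I) v_1 = (0, 0, 0, 0)ᵀ = 0. ✓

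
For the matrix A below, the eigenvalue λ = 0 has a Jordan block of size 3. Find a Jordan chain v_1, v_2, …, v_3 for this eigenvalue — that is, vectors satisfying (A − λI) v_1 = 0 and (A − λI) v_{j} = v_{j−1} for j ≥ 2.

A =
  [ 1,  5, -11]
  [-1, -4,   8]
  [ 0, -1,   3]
A Jordan chain for λ = 0 of length 3:
v_1 = (-4, 3, 1)ᵀ
v_2 = (1, -1, 0)ᵀ
v_3 = (1, 0, 0)ᵀ

Let N = A − (0)·I. We want v_3 with N^3 v_3 = 0 but N^2 v_3 ≠ 0; then v_{j-1} := N · v_j for j = 3, …, 2.

Pick v_3 = (1, 0, 0)ᵀ.
Then v_2 = N · v_3 = (1, -1, 0)ᵀ.
Then v_1 = N · v_2 = (-4, 3, 1)ᵀ.

Sanity check: (A − (0)·I) v_1 = (0, 0, 0)ᵀ = 0. ✓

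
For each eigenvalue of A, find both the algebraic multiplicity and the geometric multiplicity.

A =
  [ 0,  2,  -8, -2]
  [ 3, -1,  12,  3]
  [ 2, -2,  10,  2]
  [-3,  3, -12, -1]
λ = 2: alg = 4, geom = 3

Step 1 — factor the characteristic polynomial to read off the algebraic multiplicities:
  χ_A(x) = (x - 2)^4

Step 2 — compute geometric multiplicities via the rank-nullity identity g(λ) = n − rank(A − λI):
  rank(A − (2)·I) = 1, so dim ker(A − (2)·I) = n − 1 = 3

Summary:
  λ = 2: algebraic multiplicity = 4, geometric multiplicity = 3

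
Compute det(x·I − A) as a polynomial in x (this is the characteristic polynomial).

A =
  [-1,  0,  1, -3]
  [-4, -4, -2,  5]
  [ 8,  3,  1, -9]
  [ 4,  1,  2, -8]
x^4 + 12*x^3 + 54*x^2 + 108*x + 81

Expanding det(x·I − A) (e.g. by cofactor expansion or by noting that A is similar to its Jordan form J, which has the same characteristic polynomial as A) gives
  χ_A(x) = x^4 + 12*x^3 + 54*x^2 + 108*x + 81
which factors as (x + 3)^4. The eigenvalues (with algebraic multiplicities) are λ = -3 with multiplicity 4.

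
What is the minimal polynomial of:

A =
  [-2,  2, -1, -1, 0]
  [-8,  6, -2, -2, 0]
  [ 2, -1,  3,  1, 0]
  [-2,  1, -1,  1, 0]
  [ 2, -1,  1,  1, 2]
x^2 - 4*x + 4

The characteristic polynomial is χ_A(x) = (x - 2)^5, so the eigenvalues are known. The minimal polynomial is
  m_A(x) = Π_λ (x − λ)^{k_λ}
where k_λ is the size of the *largest* Jordan block for λ (equivalently, the smallest k with (A − λI)^k v = 0 for every generalised eigenvector v of λ).

  λ = 2: largest Jordan block has size 2, contributing (x − 2)^2

So m_A(x) = (x - 2)^2 = x^2 - 4*x + 4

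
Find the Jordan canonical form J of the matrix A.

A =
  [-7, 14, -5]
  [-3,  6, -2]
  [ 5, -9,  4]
J_3(1)

The characteristic polynomial is
  det(x·I − A) = x^3 - 3*x^2 + 3*x - 1 = (x - 1)^3

Eigenvalues and multiplicities (the geometric multiplicity of λ is n − rank(A − λI), which equals the number of Jordan blocks for λ):
  λ = 1: algebraic multiplicity = 3, geometric multiplicity = 1

Determining the block sizes for each eigenvalue:
  λ = 1: one block (gm = 1), so the single block has size am = 3 → block sizes [3]

Assembling the blocks gives a Jordan form
J =
  [1, 1, 0]
  [0, 1, 1]
  [0, 0, 1]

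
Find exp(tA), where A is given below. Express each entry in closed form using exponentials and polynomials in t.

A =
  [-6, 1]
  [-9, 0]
e^{tA} =
  [-3*t*exp(-3*t) + exp(-3*t), t*exp(-3*t)]
  [-9*t*exp(-3*t), 3*t*exp(-3*t) + exp(-3*t)]

Strategy: write A = P · J · P⁻¹ where J is a Jordan canonical form, so e^{tA} = P · e^{tJ} · P⁻¹, and e^{tJ} can be computed block-by-block.

A has Jordan form
J =
  [-3,  1]
  [ 0, -3]
(up to reordering of blocks).

Per-block formulas:
  For a 2×2 Jordan block J_2(-3): exp(t · J_2(-3)) = e^(-3t)·(I + t·N), where N is the 2×2 nilpotent shift.

After assembling e^{tJ} and conjugating by P, we get:

e^{tA} =
  [-3*t*exp(-3*t) + exp(-3*t), t*exp(-3*t)]
  [-9*t*exp(-3*t), 3*t*exp(-3*t) + exp(-3*t)]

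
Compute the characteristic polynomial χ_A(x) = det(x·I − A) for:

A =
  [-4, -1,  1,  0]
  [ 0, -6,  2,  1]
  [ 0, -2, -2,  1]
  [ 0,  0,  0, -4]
x^4 + 16*x^3 + 96*x^2 + 256*x + 256

Expanding det(x·I − A) (e.g. by cofactor expansion or by noting that A is similar to its Jordan form J, which has the same characteristic polynomial as A) gives
  χ_A(x) = x^4 + 16*x^3 + 96*x^2 + 256*x + 256
which factors as (x + 4)^4. The eigenvalues (with algebraic multiplicities) are λ = -4 with multiplicity 4.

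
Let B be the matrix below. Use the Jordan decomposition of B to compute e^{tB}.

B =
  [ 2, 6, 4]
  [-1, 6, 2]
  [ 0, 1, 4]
e^{tB} =
  [-t^2*exp(4*t) - 2*t*exp(4*t) + exp(4*t), 2*t^2*exp(4*t) + 6*t*exp(4*t), 2*t^2*exp(4*t) + 4*t*exp(4*t)]
  [-t*exp(4*t), 2*t*exp(4*t) + exp(4*t), 2*t*exp(4*t)]
  [-t^2*exp(4*t)/2, t^2*exp(4*t) + t*exp(4*t), t^2*exp(4*t) + exp(4*t)]

Strategy: write B = P · J · P⁻¹ where J is a Jordan canonical form, so e^{tB} = P · e^{tJ} · P⁻¹, and e^{tJ} can be computed block-by-block.

B has Jordan form
J =
  [4, 1, 0]
  [0, 4, 1]
  [0, 0, 4]
(up to reordering of blocks).

Per-block formulas:
  For a 3×3 Jordan block J_3(4): exp(t · J_3(4)) = e^(4t)·(I + t·N + (t^2/2)·N^2), where N is the 3×3 nilpotent shift.

After assembling e^{tJ} and conjugating by P, we get:

e^{tB} =
  [-t^2*exp(4*t) - 2*t*exp(4*t) + exp(4*t), 2*t^2*exp(4*t) + 6*t*exp(4*t), 2*t^2*exp(4*t) + 4*t*exp(4*t)]
  [-t*exp(4*t), 2*t*exp(4*t) + exp(4*t), 2*t*exp(4*t)]
  [-t^2*exp(4*t)/2, t^2*exp(4*t) + t*exp(4*t), t^2*exp(4*t) + exp(4*t)]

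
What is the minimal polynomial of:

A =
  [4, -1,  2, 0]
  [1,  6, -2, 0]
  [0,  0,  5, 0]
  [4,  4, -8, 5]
x^2 - 10*x + 25

The characteristic polynomial is χ_A(x) = (x - 5)^4, so the eigenvalues are known. The minimal polynomial is
  m_A(x) = Π_λ (x − λ)^{k_λ}
where k_λ is the size of the *largest* Jordan block for λ (equivalently, the smallest k with (A − λI)^k v = 0 for every generalised eigenvector v of λ).

  λ = 5: largest Jordan block has size 2, contributing (x − 5)^2

So m_A(x) = (x - 5)^2 = x^2 - 10*x + 25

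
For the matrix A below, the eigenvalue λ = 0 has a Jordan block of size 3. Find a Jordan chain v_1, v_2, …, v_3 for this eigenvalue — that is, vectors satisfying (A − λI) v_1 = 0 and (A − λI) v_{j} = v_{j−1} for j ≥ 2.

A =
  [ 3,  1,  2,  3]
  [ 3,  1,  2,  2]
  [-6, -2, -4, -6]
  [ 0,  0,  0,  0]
A Jordan chain for λ = 0 of length 3:
v_1 = (-1, -1, 2, 0)ᵀ
v_2 = (3, 2, -6, 0)ᵀ
v_3 = (0, 0, 0, 1)ᵀ

Let N = A − (0)·I. We want v_3 with N^3 v_3 = 0 but N^2 v_3 ≠ 0; then v_{j-1} := N · v_j for j = 3, …, 2.

Pick v_3 = (0, 0, 0, 1)ᵀ.
Then v_2 = N · v_3 = (3, 2, -6, 0)ᵀ.
Then v_1 = N · v_2 = (-1, -1, 2, 0)ᵀ.

Sanity check: (A − (0)·I) v_1 = (0, 0, 0, 0)ᵀ = 0. ✓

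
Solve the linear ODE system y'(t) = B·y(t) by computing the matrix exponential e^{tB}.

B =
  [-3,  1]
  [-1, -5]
e^{tB} =
  [t*exp(-4*t) + exp(-4*t), t*exp(-4*t)]
  [-t*exp(-4*t), -t*exp(-4*t) + exp(-4*t)]

Strategy: write B = P · J · P⁻¹ where J is a Jordan canonical form, so e^{tB} = P · e^{tJ} · P⁻¹, and e^{tJ} can be computed block-by-block.

B has Jordan form
J =
  [-4,  1]
  [ 0, -4]
(up to reordering of blocks).

Per-block formulas:
  For a 2×2 Jordan block J_2(-4): exp(t · J_2(-4)) = e^(-4t)·(I + t·N), where N is the 2×2 nilpotent shift.

After assembling e^{tJ} and conjugating by P, we get:

e^{tB} =
  [t*exp(-4*t) + exp(-4*t), t*exp(-4*t)]
  [-t*exp(-4*t), -t*exp(-4*t) + exp(-4*t)]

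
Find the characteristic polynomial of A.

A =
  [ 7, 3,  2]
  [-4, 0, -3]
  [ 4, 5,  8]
x^3 - 15*x^2 + 75*x - 125

Expanding det(x·I − A) (e.g. by cofactor expansion or by noting that A is similar to its Jordan form J, which has the same characteristic polynomial as A) gives
  χ_A(x) = x^3 - 15*x^2 + 75*x - 125
which factors as (x - 5)^3. The eigenvalues (with algebraic multiplicities) are λ = 5 with multiplicity 3.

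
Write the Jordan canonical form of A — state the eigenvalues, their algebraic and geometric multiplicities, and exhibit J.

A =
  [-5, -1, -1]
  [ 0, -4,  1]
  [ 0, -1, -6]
J_2(-5) ⊕ J_1(-5)

The characteristic polynomial is
  det(x·I − A) = x^3 + 15*x^2 + 75*x + 125 = (x + 5)^3

Eigenvalues and multiplicities (the geometric multiplicity of λ is n − rank(A − λI), which equals the number of Jordan blocks for λ):
  λ = -5: algebraic multiplicity = 3, geometric multiplicity = 2

Determining the block sizes for each eigenvalue:
  λ = -5: 2 blocks summing to 3 forces exactly one block of size 2 and the rest size 1 → block sizes [2, 1]

Assembling the blocks gives a Jordan form
J =
  [-5,  1,  0]
  [ 0, -5,  0]
  [ 0,  0, -5]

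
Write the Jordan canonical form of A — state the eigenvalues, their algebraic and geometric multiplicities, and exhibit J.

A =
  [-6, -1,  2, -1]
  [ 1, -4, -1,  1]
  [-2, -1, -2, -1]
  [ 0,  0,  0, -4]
J_3(-4) ⊕ J_1(-4)

The characteristic polynomial is
  det(x·I − A) = x^4 + 16*x^3 + 96*x^2 + 256*x + 256 = (x + 4)^4

Eigenvalues and multiplicities (the geometric multiplicity of λ is n − rank(A − λI), which equals the number of Jordan blocks for λ):
  λ = -4: algebraic multiplicity = 4, geometric multiplicity = 2

Determining the block sizes for each eigenvalue:
  λ = -4: with am = 4 and gm = 2, the partition is not yet determined (e.g. several partitions of 4 into 2 parts exist). Let N = A − (-4)·I. Computing rank(N^1) = 2, rank(N^2) = 1, rank(N^3) = 0; the number of blocks of size ≥ j is rank(N^{j−1}) − rank(N^j), giving [2, 1, 1]. So we have 1 block(s) of size 3, 1 block(s) of size 1 → block sizes [3, 1]

Assembling the blocks gives a Jordan form
J =
  [-4,  1,  0,  0]
  [ 0, -4,  1,  0]
  [ 0,  0, -4,  0]
  [ 0,  0,  0, -4]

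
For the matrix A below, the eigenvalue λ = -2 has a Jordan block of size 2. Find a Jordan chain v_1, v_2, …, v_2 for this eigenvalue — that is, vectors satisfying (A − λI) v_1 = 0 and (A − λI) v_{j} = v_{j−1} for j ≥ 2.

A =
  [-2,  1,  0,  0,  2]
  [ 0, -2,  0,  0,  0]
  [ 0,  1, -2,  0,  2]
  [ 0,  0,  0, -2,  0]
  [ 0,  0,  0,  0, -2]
A Jordan chain for λ = -2 of length 2:
v_1 = (1, 0, 1, 0, 0)ᵀ
v_2 = (0, 1, 0, 0, 0)ᵀ

Let N = A − (-2)·I. We want v_2 with N^2 v_2 = 0 but N^1 v_2 ≠ 0; then v_{j-1} := N · v_j for j = 2, …, 2.

Pick v_2 = (0, 1, 0, 0, 0)ᵀ.
Then v_1 = N · v_2 = (1, 0, 1, 0, 0)ᵀ.

Sanity check: (A − (-2)·I) v_1 = (0, 0, 0, 0, 0)ᵀ = 0. ✓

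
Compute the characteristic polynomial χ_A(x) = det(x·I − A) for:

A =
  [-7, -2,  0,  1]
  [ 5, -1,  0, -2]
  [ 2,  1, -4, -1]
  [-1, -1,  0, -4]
x^4 + 16*x^3 + 96*x^2 + 256*x + 256

Expanding det(x·I − A) (e.g. by cofactor expansion or by noting that A is similar to its Jordan form J, which has the same characteristic polynomial as A) gives
  χ_A(x) = x^4 + 16*x^3 + 96*x^2 + 256*x + 256
which factors as (x + 4)^4. The eigenvalues (with algebraic multiplicities) are λ = -4 with multiplicity 4.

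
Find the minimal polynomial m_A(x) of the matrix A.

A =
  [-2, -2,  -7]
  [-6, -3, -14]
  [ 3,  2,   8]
x^2 - 2*x + 1

The characteristic polynomial is χ_A(x) = (x - 1)^3, so the eigenvalues are known. The minimal polynomial is
  m_A(x) = Π_λ (x − λ)^{k_λ}
where k_λ is the size of the *largest* Jordan block for λ (equivalently, the smallest k with (A − λI)^k v = 0 for every generalised eigenvector v of λ).

  λ = 1: largest Jordan block has size 2, contributing (x − 1)^2

So m_A(x) = (x - 1)^2 = x^2 - 2*x + 1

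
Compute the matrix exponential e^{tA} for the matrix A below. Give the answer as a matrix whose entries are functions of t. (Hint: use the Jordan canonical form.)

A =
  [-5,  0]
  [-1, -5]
e^{tA} =
  [exp(-5*t), 0]
  [-t*exp(-5*t), exp(-5*t)]

Strategy: write A = P · J · P⁻¹ where J is a Jordan canonical form, so e^{tA} = P · e^{tJ} · P⁻¹, and e^{tJ} can be computed block-by-block.

A has Jordan form
J =
  [-5,  1]
  [ 0, -5]
(up to reordering of blocks).

Per-block formulas:
  For a 2×2 Jordan block J_2(-5): exp(t · J_2(-5)) = e^(-5t)·(I + t·N), where N is the 2×2 nilpotent shift.

After assembling e^{tJ} and conjugating by P, we get:

e^{tA} =
  [exp(-5*t), 0]
  [-t*exp(-5*t), exp(-5*t)]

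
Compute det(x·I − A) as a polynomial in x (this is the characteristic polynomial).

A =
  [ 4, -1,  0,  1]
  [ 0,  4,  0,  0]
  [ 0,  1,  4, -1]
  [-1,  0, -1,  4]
x^4 - 16*x^3 + 96*x^2 - 256*x + 256

Expanding det(x·I − A) (e.g. by cofactor expansion or by noting that A is similar to its Jordan form J, which has the same characteristic polynomial as A) gives
  χ_A(x) = x^4 - 16*x^3 + 96*x^2 - 256*x + 256
which factors as (x - 4)^4. The eigenvalues (with algebraic multiplicities) are λ = 4 with multiplicity 4.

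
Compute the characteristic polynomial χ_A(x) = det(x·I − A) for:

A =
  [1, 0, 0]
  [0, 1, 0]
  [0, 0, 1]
x^3 - 3*x^2 + 3*x - 1

Expanding det(x·I − A) (e.g. by cofactor expansion or by noting that A is similar to its Jordan form J, which has the same characteristic polynomial as A) gives
  χ_A(x) = x^3 - 3*x^2 + 3*x - 1
which factors as (x - 1)^3. The eigenvalues (with algebraic multiplicities) are λ = 1 with multiplicity 3.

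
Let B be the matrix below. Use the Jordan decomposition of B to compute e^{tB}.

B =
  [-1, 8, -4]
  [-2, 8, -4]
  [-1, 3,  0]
e^{tB} =
  [-3*exp(3*t) + 4*exp(2*t), -4*t*exp(2*t) + 12*exp(3*t) - 12*exp(2*t), 8*t*exp(2*t) - 12*exp(3*t) + 12*exp(2*t)]
  [-2*exp(3*t) + 2*exp(2*t), -2*t*exp(2*t) + 8*exp(3*t) - 7*exp(2*t), 4*t*exp(2*t) - 8*exp(3*t) + 8*exp(2*t)]
  [-exp(3*t) + exp(2*t), -t*exp(2*t) + 4*exp(3*t) - 4*exp(2*t), 2*t*exp(2*t) - 4*exp(3*t) + 5*exp(2*t)]

Strategy: write B = P · J · P⁻¹ where J is a Jordan canonical form, so e^{tB} = P · e^{tJ} · P⁻¹, and e^{tJ} can be computed block-by-block.

B has Jordan form
J =
  [2, 1, 0]
  [0, 2, 0]
  [0, 0, 3]
(up to reordering of blocks).

Per-block formulas:
  For a 2×2 Jordan block J_2(2): exp(t · J_2(2)) = e^(2t)·(I + t·N), where N is the 2×2 nilpotent shift.
  For a 1×1 block at λ = 3: exp(t · [3]) = [e^(3t)].

After assembling e^{tJ} and conjugating by P, we get:

e^{tB} =
  [-3*exp(3*t) + 4*exp(2*t), -4*t*exp(2*t) + 12*exp(3*t) - 12*exp(2*t), 8*t*exp(2*t) - 12*exp(3*t) + 12*exp(2*t)]
  [-2*exp(3*t) + 2*exp(2*t), -2*t*exp(2*t) + 8*exp(3*t) - 7*exp(2*t), 4*t*exp(2*t) - 8*exp(3*t) + 8*exp(2*t)]
  [-exp(3*t) + exp(2*t), -t*exp(2*t) + 4*exp(3*t) - 4*exp(2*t), 2*t*exp(2*t) - 4*exp(3*t) + 5*exp(2*t)]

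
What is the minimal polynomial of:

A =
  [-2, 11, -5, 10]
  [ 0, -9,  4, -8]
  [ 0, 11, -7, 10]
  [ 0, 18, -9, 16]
x^3 - 3*x + 2

The characteristic polynomial is χ_A(x) = (x - 1)^2*(x + 2)^2, so the eigenvalues are known. The minimal polynomial is
  m_A(x) = Π_λ (x − λ)^{k_λ}
where k_λ is the size of the *largest* Jordan block for λ (equivalently, the smallest k with (A − λI)^k v = 0 for every generalised eigenvector v of λ).

  λ = -2: largest Jordan block has size 1, contributing (x + 2)
  λ = 1: largest Jordan block has size 2, contributing (x − 1)^2

So m_A(x) = (x - 1)^2*(x + 2) = x^3 - 3*x + 2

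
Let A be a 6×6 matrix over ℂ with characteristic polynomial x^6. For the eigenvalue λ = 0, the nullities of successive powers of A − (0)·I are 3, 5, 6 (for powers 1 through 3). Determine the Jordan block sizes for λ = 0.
Block sizes for λ = 0: [3, 2, 1]

From the dimensions of kernels of powers, the number of Jordan blocks of size at least j is d_j − d_{j−1} where d_j = dim ker(N^j) (with d_0 = 0). Computing the differences gives [3, 2, 1].
The number of blocks of size exactly k is (#blocks of size ≥ k) − (#blocks of size ≥ k + 1), so the partition is: 1 block(s) of size 1, 1 block(s) of size 2, 1 block(s) of size 3.
In nonincreasing order the block sizes are [3, 2, 1].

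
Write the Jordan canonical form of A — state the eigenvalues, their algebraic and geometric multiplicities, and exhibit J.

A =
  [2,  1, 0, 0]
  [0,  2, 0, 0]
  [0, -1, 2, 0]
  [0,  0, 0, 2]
J_2(2) ⊕ J_1(2) ⊕ J_1(2)

The characteristic polynomial is
  det(x·I − A) = x^4 - 8*x^3 + 24*x^2 - 32*x + 16 = (x - 2)^4

Eigenvalues and multiplicities (the geometric multiplicity of λ is n − rank(A − λI), which equals the number of Jordan blocks for λ):
  λ = 2: algebraic multiplicity = 4, geometric multiplicity = 3

Determining the block sizes for each eigenvalue:
  λ = 2: 3 blocks summing to 4 forces exactly one block of size 2 and the rest size 1 → block sizes [2, 1, 1]

Assembling the blocks gives a Jordan form
J =
  [2, 1, 0, 0]
  [0, 2, 0, 0]
  [0, 0, 2, 0]
  [0, 0, 0, 2]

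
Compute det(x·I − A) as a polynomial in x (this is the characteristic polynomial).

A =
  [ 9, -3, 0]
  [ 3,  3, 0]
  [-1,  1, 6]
x^3 - 18*x^2 + 108*x - 216

Expanding det(x·I − A) (e.g. by cofactor expansion or by noting that A is similar to its Jordan form J, which has the same characteristic polynomial as A) gives
  χ_A(x) = x^3 - 18*x^2 + 108*x - 216
which factors as (x - 6)^3. The eigenvalues (with algebraic multiplicities) are λ = 6 with multiplicity 3.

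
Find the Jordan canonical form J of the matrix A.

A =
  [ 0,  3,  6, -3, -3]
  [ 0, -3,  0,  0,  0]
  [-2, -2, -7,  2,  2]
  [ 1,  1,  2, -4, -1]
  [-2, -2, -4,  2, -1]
J_2(-3) ⊕ J_1(-3) ⊕ J_1(-3) ⊕ J_1(-3)

The characteristic polynomial is
  det(x·I − A) = x^5 + 15*x^4 + 90*x^3 + 270*x^2 + 405*x + 243 = (x + 3)^5

Eigenvalues and multiplicities (the geometric multiplicity of λ is n − rank(A − λI), which equals the number of Jordan blocks for λ):
  λ = -3: algebraic multiplicity = 5, geometric multiplicity = 4

Determining the block sizes for each eigenvalue:
  λ = -3: 4 blocks summing to 5 forces exactly one block of size 2 and the rest size 1 → block sizes [2, 1, 1, 1]

Assembling the blocks gives a Jordan form
J =
  [-3,  1,  0,  0,  0]
  [ 0, -3,  0,  0,  0]
  [ 0,  0, -3,  0,  0]
  [ 0,  0,  0, -3,  0]
  [ 0,  0,  0,  0, -3]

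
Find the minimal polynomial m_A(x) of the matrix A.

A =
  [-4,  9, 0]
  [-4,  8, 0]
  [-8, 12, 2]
x^2 - 4*x + 4

The characteristic polynomial is χ_A(x) = (x - 2)^3, so the eigenvalues are known. The minimal polynomial is
  m_A(x) = Π_λ (x − λ)^{k_λ}
where k_λ is the size of the *largest* Jordan block for λ (equivalently, the smallest k with (A − λI)^k v = 0 for every generalised eigenvector v of λ).

  λ = 2: largest Jordan block has size 2, contributing (x − 2)^2

So m_A(x) = (x - 2)^2 = x^2 - 4*x + 4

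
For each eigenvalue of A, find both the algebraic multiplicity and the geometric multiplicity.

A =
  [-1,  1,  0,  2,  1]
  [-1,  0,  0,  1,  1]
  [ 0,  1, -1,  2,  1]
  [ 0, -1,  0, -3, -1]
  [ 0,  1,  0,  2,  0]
λ = -1: alg = 5, geom = 3

Step 1 — factor the characteristic polynomial to read off the algebraic multiplicities:
  χ_A(x) = (x + 1)^5

Step 2 — compute geometric multiplicities via the rank-nullity identity g(λ) = n − rank(A − λI):
  rank(A − (-1)·I) = 2, so dim ker(A − (-1)·I) = n − 2 = 3

Summary:
  λ = -1: algebraic multiplicity = 5, geometric multiplicity = 3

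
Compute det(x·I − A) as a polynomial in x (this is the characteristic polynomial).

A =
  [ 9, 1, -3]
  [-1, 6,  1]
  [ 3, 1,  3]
x^3 - 18*x^2 + 108*x - 216

Expanding det(x·I − A) (e.g. by cofactor expansion or by noting that A is similar to its Jordan form J, which has the same characteristic polynomial as A) gives
  χ_A(x) = x^3 - 18*x^2 + 108*x - 216
which factors as (x - 6)^3. The eigenvalues (with algebraic multiplicities) are λ = 6 with multiplicity 3.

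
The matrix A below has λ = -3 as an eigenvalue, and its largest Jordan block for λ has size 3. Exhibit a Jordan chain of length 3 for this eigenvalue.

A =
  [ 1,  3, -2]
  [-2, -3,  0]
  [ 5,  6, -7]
A Jordan chain for λ = -3 of length 3:
v_1 = (0, -8, -12)ᵀ
v_2 = (4, -2, 5)ᵀ
v_3 = (1, 0, 0)ᵀ

Let N = A − (-3)·I. We want v_3 with N^3 v_3 = 0 but N^2 v_3 ≠ 0; then v_{j-1} := N · v_j for j = 3, …, 2.

Pick v_3 = (1, 0, 0)ᵀ.
Then v_2 = N · v_3 = (4, -2, 5)ᵀ.
Then v_1 = N · v_2 = (0, -8, -12)ᵀ.

Sanity check: (A − (-3)·I) v_1 = (0, 0, 0)ᵀ = 0. ✓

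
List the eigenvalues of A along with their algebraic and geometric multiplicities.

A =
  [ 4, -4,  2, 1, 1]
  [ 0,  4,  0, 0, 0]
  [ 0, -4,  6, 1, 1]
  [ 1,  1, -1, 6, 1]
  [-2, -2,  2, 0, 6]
λ = 4: alg = 2, geom = 2; λ = 6: alg = 3, geom = 1

Step 1 — factor the characteristic polynomial to read off the algebraic multiplicities:
  χ_A(x) = (x - 6)^3*(x - 4)^2

Step 2 — compute geometric multiplicities via the rank-nullity identity g(λ) = n − rank(A − λI):
  rank(A − (4)·I) = 3, so dim ker(A − (4)·I) = n − 3 = 2
  rank(A − (6)·I) = 4, so dim ker(A − (6)·I) = n − 4 = 1

Summary:
  λ = 4: algebraic multiplicity = 2, geometric multiplicity = 2
  λ = 6: algebraic multiplicity = 3, geometric multiplicity = 1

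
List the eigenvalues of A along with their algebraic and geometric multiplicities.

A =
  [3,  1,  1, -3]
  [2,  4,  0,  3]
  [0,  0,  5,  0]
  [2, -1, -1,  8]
λ = 5: alg = 4, geom = 2

Step 1 — factor the characteristic polynomial to read off the algebraic multiplicities:
  χ_A(x) = (x - 5)^4

Step 2 — compute geometric multiplicities via the rank-nullity identity g(λ) = n − rank(A − λI):
  rank(A − (5)·I) = 2, so dim ker(A − (5)·I) = n − 2 = 2

Summary:
  λ = 5: algebraic multiplicity = 4, geometric multiplicity = 2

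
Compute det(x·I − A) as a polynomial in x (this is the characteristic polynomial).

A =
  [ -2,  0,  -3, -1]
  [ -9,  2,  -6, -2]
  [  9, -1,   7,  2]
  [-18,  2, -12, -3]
x^4 - 4*x^3 + 6*x^2 - 4*x + 1

Expanding det(x·I − A) (e.g. by cofactor expansion or by noting that A is similar to its Jordan form J, which has the same characteristic polynomial as A) gives
  χ_A(x) = x^4 - 4*x^3 + 6*x^2 - 4*x + 1
which factors as (x - 1)^4. The eigenvalues (with algebraic multiplicities) are λ = 1 with multiplicity 4.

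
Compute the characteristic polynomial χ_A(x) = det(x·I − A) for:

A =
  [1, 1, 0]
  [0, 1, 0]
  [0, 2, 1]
x^3 - 3*x^2 + 3*x - 1

Expanding det(x·I − A) (e.g. by cofactor expansion or by noting that A is similar to its Jordan form J, which has the same characteristic polynomial as A) gives
  χ_A(x) = x^3 - 3*x^2 + 3*x - 1
which factors as (x - 1)^3. The eigenvalues (with algebraic multiplicities) are λ = 1 with multiplicity 3.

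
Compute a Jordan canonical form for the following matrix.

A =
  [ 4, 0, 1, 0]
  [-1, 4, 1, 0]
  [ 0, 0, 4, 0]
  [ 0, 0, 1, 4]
J_3(4) ⊕ J_1(4)

The characteristic polynomial is
  det(x·I − A) = x^4 - 16*x^3 + 96*x^2 - 256*x + 256 = (x - 4)^4

Eigenvalues and multiplicities (the geometric multiplicity of λ is n − rank(A − λI), which equals the number of Jordan blocks for λ):
  λ = 4: algebraic multiplicity = 4, geometric multiplicity = 2

Determining the block sizes for each eigenvalue:
  λ = 4: with am = 4 and gm = 2, the partition is not yet determined (e.g. several partitions of 4 into 2 parts exist). Let N = A − (4)·I. Computing rank(N^1) = 2, rank(N^2) = 1, rank(N^3) = 0; the number of blocks of size ≥ j is rank(N^{j−1}) − rank(N^j), giving [2, 1, 1]. So we have 1 block(s) of size 3, 1 block(s) of size 1 → block sizes [3, 1]

Assembling the blocks gives a Jordan form
J =
  [4, 1, 0, 0]
  [0, 4, 1, 0]
  [0, 0, 4, 0]
  [0, 0, 0, 4]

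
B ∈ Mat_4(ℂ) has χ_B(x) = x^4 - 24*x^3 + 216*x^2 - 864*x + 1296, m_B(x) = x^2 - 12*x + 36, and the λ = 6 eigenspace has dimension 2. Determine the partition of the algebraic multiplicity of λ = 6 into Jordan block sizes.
Block sizes for λ = 6: [2, 2]

Step 1 — from the characteristic polynomial, algebraic multiplicity of λ = 6 is 4. From dim ker(B − (6)·I) = 2, there are exactly 2 Jordan blocks for λ = 6.
Step 2 — from the minimal polynomial, the factor (x − 6)^2 tells us the largest block for λ = 6 has size 2.
Step 3 — with total size 4, 2 blocks, and largest block 2, the block sizes (in nonincreasing order) are [2, 2].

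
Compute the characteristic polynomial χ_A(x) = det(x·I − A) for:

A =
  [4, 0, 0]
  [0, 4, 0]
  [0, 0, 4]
x^3 - 12*x^2 + 48*x - 64

Expanding det(x·I − A) (e.g. by cofactor expansion or by noting that A is similar to its Jordan form J, which has the same characteristic polynomial as A) gives
  χ_A(x) = x^3 - 12*x^2 + 48*x - 64
which factors as (x - 4)^3. The eigenvalues (with algebraic multiplicities) are λ = 4 with multiplicity 3.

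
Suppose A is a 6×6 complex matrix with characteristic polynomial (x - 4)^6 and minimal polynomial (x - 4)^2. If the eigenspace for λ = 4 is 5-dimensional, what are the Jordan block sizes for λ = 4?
Block sizes for λ = 4: [2, 1, 1, 1, 1]

Step 1 — from the characteristic polynomial, algebraic multiplicity of λ = 4 is 6. From dim ker(A − (4)·I) = 5, there are exactly 5 Jordan blocks for λ = 4.
Step 2 — from the minimal polynomial, the factor (x − 4)^2 tells us the largest block for λ = 4 has size 2.
Step 3 — with total size 6, 5 blocks, and largest block 2, the block sizes (in nonincreasing order) are [2, 1, 1, 1, 1].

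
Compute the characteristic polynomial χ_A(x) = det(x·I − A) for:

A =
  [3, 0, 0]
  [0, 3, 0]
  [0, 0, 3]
x^3 - 9*x^2 + 27*x - 27

Expanding det(x·I − A) (e.g. by cofactor expansion or by noting that A is similar to its Jordan form J, which has the same characteristic polynomial as A) gives
  χ_A(x) = x^3 - 9*x^2 + 27*x - 27
which factors as (x - 3)^3. The eigenvalues (with algebraic multiplicities) are λ = 3 with multiplicity 3.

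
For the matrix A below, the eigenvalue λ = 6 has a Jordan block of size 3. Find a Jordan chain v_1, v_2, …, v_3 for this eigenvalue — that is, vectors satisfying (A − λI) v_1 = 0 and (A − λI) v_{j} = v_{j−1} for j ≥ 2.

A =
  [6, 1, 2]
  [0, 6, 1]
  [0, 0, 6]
A Jordan chain for λ = 6 of length 3:
v_1 = (1, 0, 0)ᵀ
v_2 = (2, 1, 0)ᵀ
v_3 = (0, 0, 1)ᵀ

Let N = A − (6)·I. We want v_3 with N^3 v_3 = 0 but N^2 v_3 ≠ 0; then v_{j-1} := N · v_j for j = 3, …, 2.

Pick v_3 = (0, 0, 1)ᵀ.
Then v_2 = N · v_3 = (2, 1, 0)ᵀ.
Then v_1 = N · v_2 = (1, 0, 0)ᵀ.

Sanity check: (A − (6)·I) v_1 = (0, 0, 0)ᵀ = 0. ✓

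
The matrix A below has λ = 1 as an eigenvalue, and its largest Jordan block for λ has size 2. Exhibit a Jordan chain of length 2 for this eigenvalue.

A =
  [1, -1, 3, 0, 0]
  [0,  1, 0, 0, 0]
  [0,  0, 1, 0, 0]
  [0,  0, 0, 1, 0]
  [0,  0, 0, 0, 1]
A Jordan chain for λ = 1 of length 2:
v_1 = (-1, 0, 0, 0, 0)ᵀ
v_2 = (0, 1, 0, 0, 0)ᵀ

Let N = A − (1)·I. We want v_2 with N^2 v_2 = 0 but N^1 v_2 ≠ 0; then v_{j-1} := N · v_j for j = 2, …, 2.

Pick v_2 = (0, 1, 0, 0, 0)ᵀ.
Then v_1 = N · v_2 = (-1, 0, 0, 0, 0)ᵀ.

Sanity check: (A − (1)·I) v_1 = (0, 0, 0, 0, 0)ᵀ = 0. ✓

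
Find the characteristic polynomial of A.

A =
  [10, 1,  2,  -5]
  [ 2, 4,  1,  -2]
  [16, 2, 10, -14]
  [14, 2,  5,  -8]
x^4 - 16*x^3 + 96*x^2 - 256*x + 256

Expanding det(x·I − A) (e.g. by cofactor expansion or by noting that A is similar to its Jordan form J, which has the same characteristic polynomial as A) gives
  χ_A(x) = x^4 - 16*x^3 + 96*x^2 - 256*x + 256
which factors as (x - 4)^4. The eigenvalues (with algebraic multiplicities) are λ = 4 with multiplicity 4.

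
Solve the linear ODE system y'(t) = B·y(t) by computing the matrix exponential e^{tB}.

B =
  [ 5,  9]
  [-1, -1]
e^{tB} =
  [3*t*exp(2*t) + exp(2*t), 9*t*exp(2*t)]
  [-t*exp(2*t), -3*t*exp(2*t) + exp(2*t)]

Strategy: write B = P · J · P⁻¹ where J is a Jordan canonical form, so e^{tB} = P · e^{tJ} · P⁻¹, and e^{tJ} can be computed block-by-block.

B has Jordan form
J =
  [2, 1]
  [0, 2]
(up to reordering of blocks).

Per-block formulas:
  For a 2×2 Jordan block J_2(2): exp(t · J_2(2)) = e^(2t)·(I + t·N), where N is the 2×2 nilpotent shift.

After assembling e^{tJ} and conjugating by P, we get:

e^{tB} =
  [3*t*exp(2*t) + exp(2*t), 9*t*exp(2*t)]
  [-t*exp(2*t), -3*t*exp(2*t) + exp(2*t)]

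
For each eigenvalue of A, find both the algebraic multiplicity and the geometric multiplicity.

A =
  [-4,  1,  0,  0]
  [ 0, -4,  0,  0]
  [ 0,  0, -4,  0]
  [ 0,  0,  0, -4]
λ = -4: alg = 4, geom = 3

Step 1 — factor the characteristic polynomial to read off the algebraic multiplicities:
  χ_A(x) = (x + 4)^4

Step 2 — compute geometric multiplicities via the rank-nullity identity g(λ) = n − rank(A − λI):
  rank(A − (-4)·I) = 1, so dim ker(A − (-4)·I) = n − 1 = 3

Summary:
  λ = -4: algebraic multiplicity = 4, geometric multiplicity = 3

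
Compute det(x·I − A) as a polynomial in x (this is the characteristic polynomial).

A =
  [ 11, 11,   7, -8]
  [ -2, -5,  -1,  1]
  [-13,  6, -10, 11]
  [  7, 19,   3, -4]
x^4 + 8*x^3 + 24*x^2 + 32*x + 16

Expanding det(x·I − A) (e.g. by cofactor expansion or by noting that A is similar to its Jordan form J, which has the same characteristic polynomial as A) gives
  χ_A(x) = x^4 + 8*x^3 + 24*x^2 + 32*x + 16
which factors as (x + 2)^4. The eigenvalues (with algebraic multiplicities) are λ = -2 with multiplicity 4.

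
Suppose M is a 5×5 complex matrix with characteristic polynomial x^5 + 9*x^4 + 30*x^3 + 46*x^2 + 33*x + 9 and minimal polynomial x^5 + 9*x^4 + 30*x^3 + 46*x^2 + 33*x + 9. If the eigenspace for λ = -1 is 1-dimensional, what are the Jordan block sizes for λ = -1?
Block sizes for λ = -1: [3]

Step 1 — from the characteristic polynomial, algebraic multiplicity of λ = -1 is 3. From dim ker(M − (-1)·I) = 1, there are exactly 1 Jordan blocks for λ = -1.
Step 2 — from the minimal polynomial, the factor (x + 1)^3 tells us the largest block for λ = -1 has size 3.
Step 3 — with total size 3, 1 blocks, and largest block 3, the block sizes (in nonincreasing order) are [3].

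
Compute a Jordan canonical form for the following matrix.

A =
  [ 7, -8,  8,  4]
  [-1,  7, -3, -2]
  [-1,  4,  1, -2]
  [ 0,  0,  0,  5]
J_3(5) ⊕ J_1(5)

The characteristic polynomial is
  det(x·I − A) = x^4 - 20*x^3 + 150*x^2 - 500*x + 625 = (x - 5)^4

Eigenvalues and multiplicities (the geometric multiplicity of λ is n − rank(A − λI), which equals the number of Jordan blocks for λ):
  λ = 5: algebraic multiplicity = 4, geometric multiplicity = 2

Determining the block sizes for each eigenvalue:
  λ = 5: with am = 4 and gm = 2, the partition is not yet determined (e.g. several partitions of 4 into 2 parts exist). Let N = A − (5)·I. Computing rank(N^1) = 2, rank(N^2) = 1, rank(N^3) = 0; the number of blocks of size ≥ j is rank(N^{j−1}) − rank(N^j), giving [2, 1, 1]. So we have 1 block(s) of size 3, 1 block(s) of size 1 → block sizes [3, 1]

Assembling the blocks gives a Jordan form
J =
  [5, 1, 0, 0]
  [0, 5, 1, 0]
  [0, 0, 5, 0]
  [0, 0, 0, 5]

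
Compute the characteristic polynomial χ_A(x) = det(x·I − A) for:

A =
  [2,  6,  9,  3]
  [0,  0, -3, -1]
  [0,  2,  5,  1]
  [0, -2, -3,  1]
x^4 - 8*x^3 + 24*x^2 - 32*x + 16

Expanding det(x·I − A) (e.g. by cofactor expansion or by noting that A is similar to its Jordan form J, which has the same characteristic polynomial as A) gives
  χ_A(x) = x^4 - 8*x^3 + 24*x^2 - 32*x + 16
which factors as (x - 2)^4. The eigenvalues (with algebraic multiplicities) are λ = 2 with multiplicity 4.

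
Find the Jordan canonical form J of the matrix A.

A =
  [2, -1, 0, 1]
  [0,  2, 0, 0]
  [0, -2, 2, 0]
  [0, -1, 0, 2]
J_3(2) ⊕ J_1(2)

The characteristic polynomial is
  det(x·I − A) = x^4 - 8*x^3 + 24*x^2 - 32*x + 16 = (x - 2)^4

Eigenvalues and multiplicities (the geometric multiplicity of λ is n − rank(A − λI), which equals the number of Jordan blocks for λ):
  λ = 2: algebraic multiplicity = 4, geometric multiplicity = 2

Determining the block sizes for each eigenvalue:
  λ = 2: with am = 4 and gm = 2, the partition is not yet determined (e.g. several partitions of 4 into 2 parts exist). Let N = A − (2)·I. Computing rank(N^1) = 2, rank(N^2) = 1, rank(N^3) = 0; the number of blocks of size ≥ j is rank(N^{j−1}) − rank(N^j), giving [2, 1, 1]. So we have 1 block(s) of size 3, 1 block(s) of size 1 → block sizes [3, 1]

Assembling the blocks gives a Jordan form
J =
  [2, 1, 0, 0]
  [0, 2, 1, 0]
  [0, 0, 2, 0]
  [0, 0, 0, 2]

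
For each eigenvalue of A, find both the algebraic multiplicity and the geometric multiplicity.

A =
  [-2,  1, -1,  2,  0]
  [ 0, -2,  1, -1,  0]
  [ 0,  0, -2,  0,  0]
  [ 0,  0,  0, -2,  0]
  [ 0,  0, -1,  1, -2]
λ = -2: alg = 5, geom = 3

Step 1 — factor the characteristic polynomial to read off the algebraic multiplicities:
  χ_A(x) = (x + 2)^5

Step 2 — compute geometric multiplicities via the rank-nullity identity g(λ) = n − rank(A − λI):
  rank(A − (-2)·I) = 2, so dim ker(A − (-2)·I) = n − 2 = 3

Summary:
  λ = -2: algebraic multiplicity = 5, geometric multiplicity = 3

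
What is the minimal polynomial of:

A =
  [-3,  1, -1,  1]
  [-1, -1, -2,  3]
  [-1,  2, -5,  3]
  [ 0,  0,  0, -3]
x^3 + 9*x^2 + 27*x + 27

The characteristic polynomial is χ_A(x) = (x + 3)^4, so the eigenvalues are known. The minimal polynomial is
  m_A(x) = Π_λ (x − λ)^{k_λ}
where k_λ is the size of the *largest* Jordan block for λ (equivalently, the smallest k with (A − λI)^k v = 0 for every generalised eigenvector v of λ).

  λ = -3: largest Jordan block has size 3, contributing (x + 3)^3

So m_A(x) = (x + 3)^3 = x^3 + 9*x^2 + 27*x + 27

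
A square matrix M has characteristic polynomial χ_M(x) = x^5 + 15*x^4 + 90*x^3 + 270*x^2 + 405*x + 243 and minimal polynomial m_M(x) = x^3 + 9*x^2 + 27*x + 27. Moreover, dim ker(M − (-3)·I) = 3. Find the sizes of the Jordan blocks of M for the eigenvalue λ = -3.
Block sizes for λ = -3: [3, 1, 1]

Step 1 — from the characteristic polynomial, algebraic multiplicity of λ = -3 is 5. From dim ker(M − (-3)·I) = 3, there are exactly 3 Jordan blocks for λ = -3.
Step 2 — from the minimal polynomial, the factor (x + 3)^3 tells us the largest block for λ = -3 has size 3.
Step 3 — with total size 5, 3 blocks, and largest block 3, the block sizes (in nonincreasing order) are [3, 1, 1].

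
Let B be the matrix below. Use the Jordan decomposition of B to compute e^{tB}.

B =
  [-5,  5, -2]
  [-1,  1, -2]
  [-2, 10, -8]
e^{tB} =
  [-t*exp(-4*t) + exp(-4*t), 5*t*exp(-4*t), -2*t*exp(-4*t)]
  [-t*exp(-4*t), 5*t*exp(-4*t) + exp(-4*t), -2*t*exp(-4*t)]
  [-2*t*exp(-4*t), 10*t*exp(-4*t), -4*t*exp(-4*t) + exp(-4*t)]

Strategy: write B = P · J · P⁻¹ where J is a Jordan canonical form, so e^{tB} = P · e^{tJ} · P⁻¹, and e^{tJ} can be computed block-by-block.

B has Jordan form
J =
  [-4,  1,  0]
  [ 0, -4,  0]
  [ 0,  0, -4]
(up to reordering of blocks).

Per-block formulas:
  For a 2×2 Jordan block J_2(-4): exp(t · J_2(-4)) = e^(-4t)·(I + t·N), where N is the 2×2 nilpotent shift.
  For a 1×1 block at λ = -4: exp(t · [-4]) = [e^(-4t)].

After assembling e^{tJ} and conjugating by P, we get:

e^{tB} =
  [-t*exp(-4*t) + exp(-4*t), 5*t*exp(-4*t), -2*t*exp(-4*t)]
  [-t*exp(-4*t), 5*t*exp(-4*t) + exp(-4*t), -2*t*exp(-4*t)]
  [-2*t*exp(-4*t), 10*t*exp(-4*t), -4*t*exp(-4*t) + exp(-4*t)]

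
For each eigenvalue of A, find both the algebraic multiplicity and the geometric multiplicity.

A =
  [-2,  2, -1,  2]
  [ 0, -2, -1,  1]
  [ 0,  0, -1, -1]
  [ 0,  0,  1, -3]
λ = -2: alg = 4, geom = 2

Step 1 — factor the characteristic polynomial to read off the algebraic multiplicities:
  χ_A(x) = (x + 2)^4

Step 2 — compute geometric multiplicities via the rank-nullity identity g(λ) = n − rank(A − λI):
  rank(A − (-2)·I) = 2, so dim ker(A − (-2)·I) = n − 2 = 2

Summary:
  λ = -2: algebraic multiplicity = 4, geometric multiplicity = 2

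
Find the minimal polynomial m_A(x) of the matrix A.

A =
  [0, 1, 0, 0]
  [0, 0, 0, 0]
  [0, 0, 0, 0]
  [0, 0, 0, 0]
x^2

The characteristic polynomial is χ_A(x) = x^4, so the eigenvalues are known. The minimal polynomial is
  m_A(x) = Π_λ (x − λ)^{k_λ}
where k_λ is the size of the *largest* Jordan block for λ (equivalently, the smallest k with (A − λI)^k v = 0 for every generalised eigenvector v of λ).

  λ = 0: largest Jordan block has size 2, contributing (x − 0)^2

So m_A(x) = x^2 = x^2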